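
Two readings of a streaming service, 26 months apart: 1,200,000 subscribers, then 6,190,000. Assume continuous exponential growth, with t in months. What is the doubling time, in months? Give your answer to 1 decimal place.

r = ln(6190000/1200000) / 26 = ln(5.15833) / 26 ≈ 0.063101 per month
doubling time = ln 2 / |r| = 0.69315 / 0.063101

doubling time ≈ 11.0 months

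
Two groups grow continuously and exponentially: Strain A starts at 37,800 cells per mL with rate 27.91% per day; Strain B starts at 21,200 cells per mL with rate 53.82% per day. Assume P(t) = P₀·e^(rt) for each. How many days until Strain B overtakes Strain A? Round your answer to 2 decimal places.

t ≈ 2.23 days

37800·e^(0.2791t) = 21200·e^(0.5382t)
37800/21200 = e^((0.5382 − 0.2791)t) → ln(1.78302) = 0.2591·t
t = 0.57831 / 0.2591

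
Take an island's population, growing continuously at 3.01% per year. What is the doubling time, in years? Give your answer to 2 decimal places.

doubling time = ln(2) / |r| = 0.69315 / 0.0301

doubling time ≈ 23.03 years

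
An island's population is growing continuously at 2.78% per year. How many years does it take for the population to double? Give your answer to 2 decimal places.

doubling time = ln(2) / |r| = 0.69315 / 0.0278

doubling time ≈ 24.93 years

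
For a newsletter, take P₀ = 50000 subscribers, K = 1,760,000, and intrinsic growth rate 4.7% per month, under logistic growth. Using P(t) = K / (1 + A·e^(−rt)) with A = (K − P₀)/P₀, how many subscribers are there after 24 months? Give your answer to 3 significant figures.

A = (1760000 − 50000)/50000 = 34.2
P(24) = 1760000 / (1 + 34.2·e^(−0.047·24)) = 1760000 / (1 + 34.2·0.32368)
= 1760000 / 12.06985 ≈ 145817.83

≈ 146,000 subscribers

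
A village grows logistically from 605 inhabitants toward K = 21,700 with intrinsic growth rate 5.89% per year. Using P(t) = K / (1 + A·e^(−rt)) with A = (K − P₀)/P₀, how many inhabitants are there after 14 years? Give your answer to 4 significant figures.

A = (21700 − 605)/605 = 34.86777
P(14) = 21700 / (1 + 34.86777·e^(−0.0589·14)) = 21700 / (1 + 34.86777·0.43841)
= 21700 / 16.28639 ≈ 1332.4

≈ 1,332 inhabitants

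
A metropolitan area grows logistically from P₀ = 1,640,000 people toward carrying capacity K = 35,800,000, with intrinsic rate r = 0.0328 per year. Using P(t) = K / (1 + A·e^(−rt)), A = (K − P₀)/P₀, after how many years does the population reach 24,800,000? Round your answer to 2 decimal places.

t ≈ 117.36 years

A = (35800000 − 1640000)/1640000 = 20.82927
24800000 = 35800000/(1 + 20.82927·e^(−0.0328t)) → 1 + 20.82927·e^(−0.0328t) = 1.44355
e^(−0.0328t) = 0.021294 → t = ln(46.96053)/0.0328 = 3.84931/0.0328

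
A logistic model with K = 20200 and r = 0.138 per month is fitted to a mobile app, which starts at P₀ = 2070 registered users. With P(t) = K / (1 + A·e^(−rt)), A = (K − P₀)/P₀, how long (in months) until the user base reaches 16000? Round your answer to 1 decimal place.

t ≈ 25.4 months

A = (20200 − 2070)/2070 = 8.75845
16000 = 20200/(1 + 8.75845·e^(−0.138t)) → 1 + 8.75845·e^(−0.138t) = 1.2625
e^(−0.138t) = 0.029971 → t = ln(33.36554)/0.138 = 3.50752/0.138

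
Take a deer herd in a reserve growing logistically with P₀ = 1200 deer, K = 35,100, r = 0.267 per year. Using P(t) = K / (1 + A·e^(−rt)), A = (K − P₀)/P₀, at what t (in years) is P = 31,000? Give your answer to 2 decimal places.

t ≈ 20.09 years

A = (35100 − 1200)/1200 = 28.25
31000 = 35100/(1 + 28.25·e^(−0.267t)) → 1 + 28.25·e^(−0.267t) = 1.13226
e^(−0.267t) = 0.004682 → t = ln(213.59756)/0.267 = 5.36409/0.267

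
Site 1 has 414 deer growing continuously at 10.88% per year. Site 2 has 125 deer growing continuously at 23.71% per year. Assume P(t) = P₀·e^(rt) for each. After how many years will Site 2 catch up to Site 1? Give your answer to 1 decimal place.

414·e^(0.1088t) = 125·e^(0.2371t)
414/125 = e^((0.2371 − 0.1088)t) → ln(3.312) = 0.1283·t
t = 1.19755 / 0.1283

t ≈ 9.3 years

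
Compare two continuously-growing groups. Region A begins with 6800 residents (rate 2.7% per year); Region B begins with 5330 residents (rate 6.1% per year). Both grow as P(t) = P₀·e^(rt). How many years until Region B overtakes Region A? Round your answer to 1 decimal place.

6800·e^(0.027t) = 5330·e^(0.061t)
6800/5330 = e^((0.061 − 0.027)t) → ln(1.2758) = 0.034·t
t = 0.24357 / 0.034

t ≈ 7.2 years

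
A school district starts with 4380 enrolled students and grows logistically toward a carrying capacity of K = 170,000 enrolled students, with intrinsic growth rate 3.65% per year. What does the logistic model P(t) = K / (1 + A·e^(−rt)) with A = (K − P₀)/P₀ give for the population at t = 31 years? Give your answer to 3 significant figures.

≈ 12,900 enrolled students

A = (170000 − 4380)/4380 = 37.81279
P(31) = 170000 / (1 + 37.81279·e^(−0.0365·31)) = 170000 / (1 + 37.81279·0.322549)
= 170000 / 13.19648 ≈ 12882.22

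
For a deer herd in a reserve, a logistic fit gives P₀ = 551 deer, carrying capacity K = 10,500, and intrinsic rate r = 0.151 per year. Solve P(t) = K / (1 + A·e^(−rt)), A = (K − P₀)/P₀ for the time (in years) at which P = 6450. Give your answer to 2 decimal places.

A = (10500 − 551)/551 = 18.05626
6450 = 10500/(1 + 18.05626·e^(−0.151t)) → 1 + 18.05626·e^(−0.151t) = 1.62791
e^(−0.151t) = 0.034775 → t = ln(28.75627)/0.151 = 3.35886/0.151

t ≈ 22.24 years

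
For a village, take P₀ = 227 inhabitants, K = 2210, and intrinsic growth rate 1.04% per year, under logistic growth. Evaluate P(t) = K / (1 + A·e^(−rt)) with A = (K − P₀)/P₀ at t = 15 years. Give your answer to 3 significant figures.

A = (2210 − 227)/227 = 8.73568
P(15) = 2210 / (1 + 8.73568·e^(−0.0104·15)) = 2210 / (1 + 8.73568·0.855559)
= 2210 / 8.47389 ≈ 260.8

≈ 261 inhabitants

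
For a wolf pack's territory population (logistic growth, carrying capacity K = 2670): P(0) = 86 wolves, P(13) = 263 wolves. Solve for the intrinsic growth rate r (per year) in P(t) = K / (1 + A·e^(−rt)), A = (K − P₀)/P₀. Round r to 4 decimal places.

A = (2670 − 86)/86 = 30.04651
263 = 2670/(1 + 30.04651·e^(−r·13)) → e^(−13r) = (10.15209 − 1)/30.04651 = 0.304597
r = −ln(0.304597)/13 = 1.18876/13

r ≈ 0.0914 per year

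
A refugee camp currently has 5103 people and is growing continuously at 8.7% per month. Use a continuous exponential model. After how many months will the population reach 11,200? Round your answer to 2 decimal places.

11200 = 5103 · e^(0.087·t)
t = ln(11200/5103) / 0.087 = ln(2.19479) / 0.087 = 0.78609 / 0.087

t ≈ 9.04 months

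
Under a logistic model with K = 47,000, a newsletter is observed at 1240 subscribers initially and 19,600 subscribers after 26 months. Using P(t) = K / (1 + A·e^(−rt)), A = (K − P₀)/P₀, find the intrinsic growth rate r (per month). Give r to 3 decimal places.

r ≈ 0.126 per month

A = (47000 − 1240)/1240 = 36.90323
19600 = 47000/(1 + 36.90323·e^(−r·26)) → e^(−26r) = (2.39796 − 1)/36.90323 = 0.037882
r = −ln(0.037882)/26 = 3.27329/26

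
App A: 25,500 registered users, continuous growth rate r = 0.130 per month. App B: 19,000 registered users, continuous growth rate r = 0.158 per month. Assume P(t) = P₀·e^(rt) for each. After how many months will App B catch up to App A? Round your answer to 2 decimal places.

25500·e^(0.13t) = 19000·e^(0.158t)
25500/19000 = e^((0.158 − 0.13)t) → ln(1.34211) = 0.028·t
t = 0.29424 / 0.028

t ≈ 10.51 months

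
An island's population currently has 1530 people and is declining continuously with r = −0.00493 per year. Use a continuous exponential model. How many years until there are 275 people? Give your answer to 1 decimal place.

275 = 1530 · e^(-0.00493·t)
t = ln(275/1530) / -0.00493 = ln(0.17974) / -0.00493 = -1.71625 / -0.00493

t ≈ 348.1 years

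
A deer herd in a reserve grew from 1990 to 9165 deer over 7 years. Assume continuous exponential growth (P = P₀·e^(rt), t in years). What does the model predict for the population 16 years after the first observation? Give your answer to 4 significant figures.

≈ 65,300 deer

r = ln(9165/1990) / 7 ≈ 0.21818 per year
P(16) = 1990 · e^(0.21818·16) = 1990 · 32.81461 ≈ 65301.06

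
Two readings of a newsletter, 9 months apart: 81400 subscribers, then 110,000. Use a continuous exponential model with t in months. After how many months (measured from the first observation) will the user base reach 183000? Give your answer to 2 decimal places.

t ≈ 24.21 months

r = ln(110000/81400) / 9 ≈ 0.033456 per month
t = ln(183000/81400) / r = 0.81011 / 0.033456 ≈ 24.214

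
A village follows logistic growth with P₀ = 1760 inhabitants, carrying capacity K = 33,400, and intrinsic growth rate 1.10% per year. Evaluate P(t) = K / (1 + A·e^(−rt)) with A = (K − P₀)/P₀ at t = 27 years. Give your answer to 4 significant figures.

A = (33400 − 1760)/1760 = 17.97727
P(27) = 33400 / (1 + 17.97727·e^(−0.011·27)) = 33400 / (1 + 17.97727·0.743044)
= 33400 / 14.3579 ≈ 2326.24

≈ 2,326 inhabitants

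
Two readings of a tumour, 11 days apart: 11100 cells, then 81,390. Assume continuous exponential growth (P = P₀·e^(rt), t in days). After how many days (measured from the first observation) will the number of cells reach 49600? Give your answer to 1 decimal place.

r = ln(81390/11100) / 11 ≈ 0.181119 per day
t = ln(49600/11100) / r = 1.49705 / 0.181119 ≈ 8.266

t ≈ 8.3 days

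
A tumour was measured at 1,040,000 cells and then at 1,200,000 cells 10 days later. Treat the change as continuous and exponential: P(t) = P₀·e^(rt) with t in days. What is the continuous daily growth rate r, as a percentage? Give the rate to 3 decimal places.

1200000 = 1040000 · e^(r·10)
e^(10r) = 1200000/1040000 = 1.15385
r = ln(1.15385) / 10 = 0.1431 / 10

r ≈ 1.431% per day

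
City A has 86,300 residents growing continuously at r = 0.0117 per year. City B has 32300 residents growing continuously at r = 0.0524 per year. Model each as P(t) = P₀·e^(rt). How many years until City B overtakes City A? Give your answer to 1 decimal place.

86300·e^(0.0117t) = 32300·e^(0.0524t)
86300/32300 = e^((0.0524 − 0.0117)t) → ln(2.67183) = 0.0407·t
t = 0.98276 / 0.0407

t ≈ 24.1 years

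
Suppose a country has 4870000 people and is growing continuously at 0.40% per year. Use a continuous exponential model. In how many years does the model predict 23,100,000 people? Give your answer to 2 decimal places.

23100000 = 4870000 · e^(0.004·t)
t = ln(23100000/4870000) / 0.004 = ln(4.74333) / 0.004 = 1.55674 / 0.004

t ≈ 389.18 years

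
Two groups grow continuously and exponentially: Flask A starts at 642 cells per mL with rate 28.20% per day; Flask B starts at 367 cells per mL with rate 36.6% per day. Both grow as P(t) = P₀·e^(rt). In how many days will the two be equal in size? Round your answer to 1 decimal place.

642·e^(0.282t) = 367·e^(0.366t)
642/367 = e^((0.366 − 0.282)t) → ln(1.74932) = 0.084·t
t = 0.55923 / 0.084

t ≈ 6.7 days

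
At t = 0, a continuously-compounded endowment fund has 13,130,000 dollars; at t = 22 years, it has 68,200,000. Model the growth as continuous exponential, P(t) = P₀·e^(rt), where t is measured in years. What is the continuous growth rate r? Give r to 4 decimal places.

r ≈ 0.0749 per year

68200000 = 13130000 · e^(r·22)
e^(22r) = 68200000/13130000 = 5.19421
r = ln(5.19421) / 22 = 1.64754 / 22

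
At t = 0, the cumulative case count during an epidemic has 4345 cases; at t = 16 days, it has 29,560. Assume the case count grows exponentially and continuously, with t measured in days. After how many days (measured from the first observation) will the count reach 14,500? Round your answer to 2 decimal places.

t ≈ 10.06 days

r = ln(29560/4345) / 16 ≈ 0.119837 per day
t = ln(14500/4345) / r = 1.20512 / 0.119837 ≈ 10.056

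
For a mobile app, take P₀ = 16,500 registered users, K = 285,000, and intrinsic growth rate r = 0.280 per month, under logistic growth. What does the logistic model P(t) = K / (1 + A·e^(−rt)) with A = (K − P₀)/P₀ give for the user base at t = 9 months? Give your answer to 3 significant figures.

A = (285000 − 16500)/16500 = 16.27273
P(9) = 285000 / (1 + 16.27273·e^(−0.28·9)) = 285000 / (1 + 16.27273·0.08046)
= 285000 / 2.3093 ≈ 123414.17

≈ 123,000 registered users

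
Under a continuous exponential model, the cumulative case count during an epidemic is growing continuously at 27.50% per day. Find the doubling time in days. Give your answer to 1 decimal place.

doubling time = ln(2) / |r| = 0.69315 / 0.275

doubling time ≈ 2.5 days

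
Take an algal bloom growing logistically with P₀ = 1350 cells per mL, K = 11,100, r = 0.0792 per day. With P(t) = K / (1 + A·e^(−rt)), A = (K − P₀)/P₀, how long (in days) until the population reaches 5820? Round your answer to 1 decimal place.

t ≈ 26.2 days

A = (11100 − 1350)/1350 = 7.22222
5820 = 11100/(1 + 7.22222·e^(−0.0792t)) → 1 + 7.22222·e^(−0.0792t) = 1.90722
e^(−0.0792t) = 0.125615 → t = ln(7.96086)/0.0792 = 2.07454/0.0792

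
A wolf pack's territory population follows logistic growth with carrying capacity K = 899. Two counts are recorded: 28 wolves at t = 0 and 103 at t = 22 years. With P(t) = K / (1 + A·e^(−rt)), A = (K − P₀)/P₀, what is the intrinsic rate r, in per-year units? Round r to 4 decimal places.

r ≈ 0.0633 per year

A = (899 − 28)/28 = 31.10714
103 = 899/(1 + 31.10714·e^(−r·22)) → e^(−22r) = (8.72816 − 1)/31.10714 = 0.248437
r = −ln(0.248437)/22 = 1.39257/22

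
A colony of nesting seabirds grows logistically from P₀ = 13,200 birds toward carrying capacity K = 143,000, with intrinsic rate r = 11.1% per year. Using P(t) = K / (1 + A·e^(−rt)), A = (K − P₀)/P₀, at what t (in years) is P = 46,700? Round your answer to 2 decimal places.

A = (143000 − 13200)/13200 = 9.83333
46700 = 143000/(1 + 9.83333·e^(−0.111t)) → 1 + 9.83333·e^(−0.111t) = 3.0621
e^(−0.111t) = 0.209705 → t = ln(4.76861)/0.111 = 1.56205/0.111

t ≈ 14.07 years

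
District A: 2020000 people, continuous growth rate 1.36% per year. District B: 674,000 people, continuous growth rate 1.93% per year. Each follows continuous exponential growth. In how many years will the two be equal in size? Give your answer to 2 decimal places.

2020000·e^(0.0136t) = 674000·e^(0.0193t)
2020000/674000 = e^((0.0193 − 0.0136)t) → ln(2.99703) = 0.0057·t
t = 1.09762 / 0.0057

t ≈ 192.57 years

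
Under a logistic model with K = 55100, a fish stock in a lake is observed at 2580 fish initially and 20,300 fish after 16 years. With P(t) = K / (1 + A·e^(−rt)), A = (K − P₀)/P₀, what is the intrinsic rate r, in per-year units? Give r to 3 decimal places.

A = (55100 − 2580)/2580 = 20.35659
20300 = 55100/(1 + 20.35659·e^(−r·16)) → e^(−16r) = (2.71429 − 1)/20.35659 = 0.084213
r = −ln(0.084213)/16 = 2.47441/16

r ≈ 0.155 per year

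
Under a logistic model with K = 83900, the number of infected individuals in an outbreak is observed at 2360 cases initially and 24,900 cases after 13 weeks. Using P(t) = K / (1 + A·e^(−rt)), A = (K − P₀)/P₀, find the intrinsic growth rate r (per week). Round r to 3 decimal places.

r ≈ 0.206 per week

A = (83900 − 2360)/2360 = 34.55085
24900 = 83900/(1 + 34.55085·e^(−r·13)) → e^(−13r) = (3.36948 − 1)/34.55085 = 0.068579
r = −ln(0.068579)/13 = 2.67976/13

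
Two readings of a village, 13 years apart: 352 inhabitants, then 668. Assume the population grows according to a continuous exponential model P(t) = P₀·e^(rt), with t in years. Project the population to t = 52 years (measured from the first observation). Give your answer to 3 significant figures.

r = ln(668/352) / 13 ≈ 0.049281 per year
P(52) = 352 · e^(0.049281·52) = 352 · 12.96986 ≈ 4565.39

≈ 4,570 inhabitants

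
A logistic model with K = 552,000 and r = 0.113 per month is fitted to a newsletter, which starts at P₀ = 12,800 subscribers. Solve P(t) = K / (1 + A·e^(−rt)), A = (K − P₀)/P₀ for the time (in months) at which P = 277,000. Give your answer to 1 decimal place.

t ≈ 33.2 months

A = (552000 − 12800)/12800 = 42.125
277000 = 552000/(1 + 42.125·e^(−0.113t)) → 1 + 42.125·e^(−0.113t) = 1.99278
e^(−0.113t) = 0.023567 → t = ln(42.43136)/0.113 = 3.74789/0.113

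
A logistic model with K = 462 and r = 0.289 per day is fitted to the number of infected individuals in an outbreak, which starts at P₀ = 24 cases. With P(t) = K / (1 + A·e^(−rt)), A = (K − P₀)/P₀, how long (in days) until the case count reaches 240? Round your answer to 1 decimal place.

t ≈ 10.3 days

A = (462 − 24)/24 = 18.25
240 = 462/(1 + 18.25·e^(−0.289t)) → 1 + 18.25·e^(−0.289t) = 1.925
e^(−0.289t) = 0.050685 → t = ln(19.72973)/0.289 = 2.98213/0.289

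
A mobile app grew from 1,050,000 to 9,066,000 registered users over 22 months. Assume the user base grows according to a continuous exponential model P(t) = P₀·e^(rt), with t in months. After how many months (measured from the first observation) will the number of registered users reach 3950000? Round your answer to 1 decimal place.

r = ln(9066000/1050000) / 22 ≈ 0.097988 per month
t = ln(3950000/1050000) / r = 1.32493 / 0.097988 ≈ 13.521

t ≈ 13.5 months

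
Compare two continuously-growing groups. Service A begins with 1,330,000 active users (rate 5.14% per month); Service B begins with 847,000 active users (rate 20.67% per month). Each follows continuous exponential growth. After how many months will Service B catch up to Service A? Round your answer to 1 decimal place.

t ≈ 2.9 months

1330000·e^(0.0514t) = 847000·e^(0.2067t)
1330000/847000 = e^((0.2067 − 0.0514)t) → ln(1.57025) = 0.1553·t
t = 0.45123 / 0.1553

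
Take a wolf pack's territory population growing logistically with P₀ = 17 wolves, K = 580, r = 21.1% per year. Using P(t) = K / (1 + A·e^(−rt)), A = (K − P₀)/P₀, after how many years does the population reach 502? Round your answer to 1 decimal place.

A = (580 − 17)/17 = 33.11765
502 = 580/(1 + 33.11765·e^(−0.211t)) → 1 + 33.11765·e^(−0.211t) = 1.15538
e^(−0.211t) = 0.004692 → t = ln(213.14178)/0.211 = 5.36196/0.211

t ≈ 25.4 years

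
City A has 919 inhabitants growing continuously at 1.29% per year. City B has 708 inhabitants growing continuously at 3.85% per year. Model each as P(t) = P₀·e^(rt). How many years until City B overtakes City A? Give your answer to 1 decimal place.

919·e^(0.0129t) = 708·e^(0.0385t)
919/708 = e^((0.0385 − 0.0129)t) → ln(1.29802) = 0.0256·t
t = 0.26084 / 0.0256

t ≈ 10.2 years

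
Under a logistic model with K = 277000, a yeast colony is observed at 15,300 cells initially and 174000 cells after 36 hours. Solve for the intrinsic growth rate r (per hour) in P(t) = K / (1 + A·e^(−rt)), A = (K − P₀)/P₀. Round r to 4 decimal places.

A = (277000 − 15300)/15300 = 17.10458
174000 = 277000/(1 + 17.10458·e^(−r·36)) → e^(−36r) = (1.59195 − 1)/17.10458 = 0.034608
r = −ln(0.034608)/36 = 3.36367/36

r ≈ 0.0934 per hour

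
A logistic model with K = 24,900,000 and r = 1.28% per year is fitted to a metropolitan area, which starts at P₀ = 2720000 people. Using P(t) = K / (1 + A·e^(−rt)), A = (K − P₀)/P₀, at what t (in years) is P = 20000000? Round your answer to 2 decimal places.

t ≈ 273.83 years

A = (24900000 − 2720000)/2720000 = 8.15441
20000000 = 24900000/(1 + 8.15441·e^(−0.0128t)) → 1 + 8.15441·e^(−0.0128t) = 1.245
e^(−0.0128t) = 0.030045 → t = ln(33.28331)/0.0128 = 3.50506/0.0128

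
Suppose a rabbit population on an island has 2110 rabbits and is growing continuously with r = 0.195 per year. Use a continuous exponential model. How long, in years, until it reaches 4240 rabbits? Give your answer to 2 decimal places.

t ≈ 3.58 years

4240 = 2110 · e^(0.195·t)
t = ln(4240/2110) / 0.195 = ln(2.00948) / 0.195 = 0.69788 / 0.195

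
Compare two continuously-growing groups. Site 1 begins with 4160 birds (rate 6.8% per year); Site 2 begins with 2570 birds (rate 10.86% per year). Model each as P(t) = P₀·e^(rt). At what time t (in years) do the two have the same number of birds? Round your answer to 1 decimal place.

4160·e^(0.068t) = 2570·e^(0.1086t)
4160/2570 = e^((0.1086 − 0.068)t) → ln(1.61868) = 0.0406·t
t = 0.48161 / 0.0406

t ≈ 11.9 years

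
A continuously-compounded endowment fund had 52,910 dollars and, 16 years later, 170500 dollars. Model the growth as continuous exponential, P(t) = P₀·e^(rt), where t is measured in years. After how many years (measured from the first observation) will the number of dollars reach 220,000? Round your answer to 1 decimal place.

r = ln(170500/52910) / 16 ≈ 0.073134 per year
t = ln(220000/52910) / r = 1.42504 / 0.073134 ≈ 19.485

t ≈ 19.5 years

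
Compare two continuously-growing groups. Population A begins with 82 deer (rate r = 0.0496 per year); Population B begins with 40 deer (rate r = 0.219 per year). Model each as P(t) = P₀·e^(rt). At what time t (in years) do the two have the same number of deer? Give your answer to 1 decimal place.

82·e^(0.0496t) = 40·e^(0.219t)
82/40 = e^((0.219 − 0.0496)t) → ln(2.05) = 0.1694·t
t = 0.71784 / 0.1694

t ≈ 4.2 years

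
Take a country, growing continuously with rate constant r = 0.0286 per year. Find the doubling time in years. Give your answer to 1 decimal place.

doubling time = ln(2) / |r| = 0.69315 / 0.0286

doubling time ≈ 24.2 years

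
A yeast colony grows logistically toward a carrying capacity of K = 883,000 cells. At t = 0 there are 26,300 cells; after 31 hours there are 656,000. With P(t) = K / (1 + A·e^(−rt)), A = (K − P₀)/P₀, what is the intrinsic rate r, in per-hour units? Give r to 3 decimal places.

A = (883000 − 26300)/26300 = 32.57414
656000 = 883000/(1 + 32.57414·e^(−r·31)) → e^(−31r) = (1.34604 − 1)/32.57414 = 0.010623
r = −ln(0.010623)/31 = 4.54473/31

r ≈ 0.147 per hour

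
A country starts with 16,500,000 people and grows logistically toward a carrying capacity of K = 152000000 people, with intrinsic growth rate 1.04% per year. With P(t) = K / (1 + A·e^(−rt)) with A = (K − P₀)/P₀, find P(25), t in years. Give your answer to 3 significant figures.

A = (152000000 − 16500000)/16500000 = 8.21212
P(25) = 152000000 / (1 + 8.21212·e^(−0.0104·25)) = 152000000 / (1 + 8.21212·0.771052)
= 152000000 / 7.33197 ≈ 20731129.42

≈ 20,700,000 people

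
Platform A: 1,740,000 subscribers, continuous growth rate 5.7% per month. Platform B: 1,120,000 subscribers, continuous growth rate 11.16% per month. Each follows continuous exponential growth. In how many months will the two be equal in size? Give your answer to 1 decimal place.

t ≈ 8.1 months

1740000·e^(0.057t) = 1120000·e^(0.1116t)
1740000/1120000 = e^((0.1116 − 0.057)t) → ln(1.55357) = 0.0546·t
t = 0.44056 / 0.0546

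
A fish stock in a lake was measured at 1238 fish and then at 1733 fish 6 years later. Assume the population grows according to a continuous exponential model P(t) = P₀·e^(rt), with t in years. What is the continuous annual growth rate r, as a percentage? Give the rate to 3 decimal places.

r ≈ 5.606% per year

1733 = 1238 · e^(r·6)
e^(6r) = 1733/1238 = 1.39984
r = ln(1.39984) / 6 = 0.33636 / 6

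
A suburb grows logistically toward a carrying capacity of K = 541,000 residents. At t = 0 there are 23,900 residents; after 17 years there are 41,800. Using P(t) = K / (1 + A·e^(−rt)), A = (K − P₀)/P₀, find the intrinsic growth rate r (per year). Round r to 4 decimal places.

A = (541000 − 23900)/23900 = 21.63598
41800 = 541000/(1 + 21.63598·e^(−r·17)) → e^(−17r) = (12.94258 − 1)/21.63598 = 0.551978
r = −ln(0.551978)/17 = 0.59425/17

r ≈ 0.0350 per year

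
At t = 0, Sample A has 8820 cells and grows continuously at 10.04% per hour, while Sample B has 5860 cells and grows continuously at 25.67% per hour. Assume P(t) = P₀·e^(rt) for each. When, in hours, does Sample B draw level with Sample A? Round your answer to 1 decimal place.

t ≈ 2.6 hours

8820·e^(0.1004t) = 5860·e^(0.2567t)
8820/5860 = e^((0.2567 − 0.1004)t) → ln(1.50512) = 0.1563·t
t = 0.40887 / 0.1563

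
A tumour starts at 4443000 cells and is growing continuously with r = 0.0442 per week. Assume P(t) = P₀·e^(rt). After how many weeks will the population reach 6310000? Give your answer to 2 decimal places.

6310000 = 4443000 · e^(0.0442·t)
t = ln(6310000/4443000) / 0.0442 = ln(1.42021) / 0.0442 = 0.35081 / 0.0442

t ≈ 7.94 weeks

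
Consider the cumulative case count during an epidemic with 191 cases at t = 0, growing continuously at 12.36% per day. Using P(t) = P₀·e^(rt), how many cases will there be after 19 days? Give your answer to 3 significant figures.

≈ 2,000 cases

P(19) = 191 · e^(0.1236·19) = 191 · e^(2.3484)
= 191 · 10.46881 ≈ 1999.54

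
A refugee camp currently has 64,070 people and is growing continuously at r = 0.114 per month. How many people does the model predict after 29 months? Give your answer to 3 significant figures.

P(29) = 64070 · e^(0.114·29) = 64070 · e^(3.306)
= 64070 · 27.2758 ≈ 1747560.75

≈ 1,750,000 people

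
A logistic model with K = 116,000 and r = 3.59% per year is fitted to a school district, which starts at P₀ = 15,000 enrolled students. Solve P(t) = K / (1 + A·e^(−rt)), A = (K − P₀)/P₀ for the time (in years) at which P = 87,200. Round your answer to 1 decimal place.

t ≈ 84.0 years

A = (116000 − 15000)/15000 = 6.73333
87200 = 116000/(1 + 6.73333·e^(−0.0359t)) → 1 + 6.73333·e^(−0.0359t) = 1.33028
e^(−0.0359t) = 0.049051 → t = ln(20.38704)/0.0359 = 3.0149/0.0359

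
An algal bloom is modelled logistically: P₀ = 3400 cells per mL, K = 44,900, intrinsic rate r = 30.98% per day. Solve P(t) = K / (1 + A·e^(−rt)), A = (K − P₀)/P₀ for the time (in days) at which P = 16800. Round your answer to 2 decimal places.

A = (44900 − 3400)/3400 = 12.20588
16800 = 44900/(1 + 12.20588·e^(−0.3098t)) → 1 + 12.20588·e^(−0.3098t) = 2.67262
e^(−0.3098t) = 0.137034 → t = ln(7.29747)/0.3098 = 1.98753/0.3098

t ≈ 6.42 days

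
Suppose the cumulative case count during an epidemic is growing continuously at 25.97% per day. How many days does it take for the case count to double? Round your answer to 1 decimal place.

doubling time ≈ 2.7 days

doubling time = ln(2) / |r| = 0.69315 / 0.2597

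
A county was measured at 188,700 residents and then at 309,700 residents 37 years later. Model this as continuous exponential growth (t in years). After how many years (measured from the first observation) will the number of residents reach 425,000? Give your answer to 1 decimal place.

t ≈ 60.6 years

r = ln(309700/188700) / 37 ≈ 0.01339 per year
t = ln(425000/188700) / r = 0.81193 / 0.01339 ≈ 60.635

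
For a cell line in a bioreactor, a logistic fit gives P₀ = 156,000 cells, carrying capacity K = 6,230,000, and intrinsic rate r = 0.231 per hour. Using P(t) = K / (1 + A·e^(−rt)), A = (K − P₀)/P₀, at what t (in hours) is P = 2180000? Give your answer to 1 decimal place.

A = (6230000 − 156000)/156000 = 38.9359
2180000 = 6230000/(1 + 38.9359·e^(−0.231t)) → 1 + 38.9359·e^(−0.231t) = 2.8578
e^(−0.231t) = 0.047714 → t = ln(20.95809)/0.231 = 3.04252/0.231

t ≈ 13.2 hours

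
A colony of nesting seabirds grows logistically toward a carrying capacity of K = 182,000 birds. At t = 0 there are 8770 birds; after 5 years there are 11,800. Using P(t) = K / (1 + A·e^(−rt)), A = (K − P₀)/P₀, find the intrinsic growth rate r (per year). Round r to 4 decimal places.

A = (182000 − 8770)/8770 = 19.75257
11800 = 182000/(1 + 19.75257·e^(−r·5)) → e^(−5r) = (15.42373 − 1)/19.75257 = 0.730221
r = −ln(0.730221)/5 = 0.31441/5

r ≈ 0.0629 per year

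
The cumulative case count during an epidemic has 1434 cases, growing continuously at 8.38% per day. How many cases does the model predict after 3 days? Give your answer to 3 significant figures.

≈ 1,840 cases

P(3) = 1434 · e^(0.0838·3) = 1434 · e^(0.2514)
= 1434 · 1.28582 ≈ 1843.87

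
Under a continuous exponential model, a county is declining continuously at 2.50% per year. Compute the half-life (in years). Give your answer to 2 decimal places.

half-life ≈ 27.73 years

half-life = ln(2) / |r| = 0.69315 / 0.025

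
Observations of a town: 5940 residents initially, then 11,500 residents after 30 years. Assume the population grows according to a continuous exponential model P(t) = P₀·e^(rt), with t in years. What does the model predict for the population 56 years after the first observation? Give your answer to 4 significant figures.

r = ln(11500/5940) / 30 ≈ 0.022021 per year
P(56) = 5940 · e^(0.022021·56) = 5940 · 3.43216 ≈ 20387.05

≈ 20,390 residents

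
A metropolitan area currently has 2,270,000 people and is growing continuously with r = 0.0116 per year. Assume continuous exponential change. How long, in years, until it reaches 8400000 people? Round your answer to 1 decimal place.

8400000 = 2270000 · e^(0.0116·t)
t = ln(8400000/2270000) / 0.0116 = ln(3.70044) / 0.0116 = 1.30845 / 0.0116

t ≈ 112.8 years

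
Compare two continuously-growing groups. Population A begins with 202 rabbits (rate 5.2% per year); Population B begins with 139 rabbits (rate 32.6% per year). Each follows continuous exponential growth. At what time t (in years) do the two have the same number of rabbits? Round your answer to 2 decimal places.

202·e^(0.052t) = 139·e^(0.326t)
202/139 = e^((0.326 − 0.052)t) → ln(1.45324) = 0.274·t
t = 0.37379 / 0.274

t ≈ 1.36 years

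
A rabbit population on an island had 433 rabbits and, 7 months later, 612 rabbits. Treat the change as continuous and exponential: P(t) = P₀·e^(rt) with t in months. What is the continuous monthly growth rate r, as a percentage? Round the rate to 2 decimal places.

r ≈ 4.94% per month

612 = 433 · e^(r·7)
e^(7r) = 612/433 = 1.41339
r = ln(1.41339) / 7 = 0.34599 / 7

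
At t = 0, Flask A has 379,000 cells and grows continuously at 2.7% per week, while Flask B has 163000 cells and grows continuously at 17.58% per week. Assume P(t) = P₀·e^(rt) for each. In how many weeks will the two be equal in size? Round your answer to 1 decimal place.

379000·e^(0.027t) = 163000·e^(0.1758t)
379000/163000 = e^((0.1758 − 0.027)t) → ln(2.32515) = 0.1488·t
t = 0.84379 / 0.1488

t ≈ 5.7 weeks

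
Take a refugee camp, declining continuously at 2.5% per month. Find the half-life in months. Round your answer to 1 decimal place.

half-life = ln(2) / |r| = 0.69315 / 0.025

half-life ≈ 27.7 months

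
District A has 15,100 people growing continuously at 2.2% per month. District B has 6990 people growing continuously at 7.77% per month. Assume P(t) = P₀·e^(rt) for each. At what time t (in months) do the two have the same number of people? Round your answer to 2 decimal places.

15100·e^(0.022t) = 6990·e^(0.0777t)
15100/6990 = e^((0.0777 − 0.022)t) → ln(2.16023) = 0.0557·t
t = 0.77021 / 0.0557

t ≈ 13.83 months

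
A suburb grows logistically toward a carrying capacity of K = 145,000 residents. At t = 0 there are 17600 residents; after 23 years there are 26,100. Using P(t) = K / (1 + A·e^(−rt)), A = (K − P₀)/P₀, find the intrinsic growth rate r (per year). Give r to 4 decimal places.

r ≈ 0.0201 per year

A = (145000 − 17600)/17600 = 7.23864
26100 = 145000/(1 + 7.23864·e^(−r·23)) → e^(−23r) = (5.55556 − 1)/7.23864 = 0.629339
r = −ln(0.629339)/23 = 0.46309/23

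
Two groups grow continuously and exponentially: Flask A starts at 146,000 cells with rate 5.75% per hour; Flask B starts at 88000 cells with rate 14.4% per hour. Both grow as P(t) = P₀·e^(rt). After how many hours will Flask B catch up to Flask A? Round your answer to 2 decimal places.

t ≈ 5.85 hours

146000·e^(0.0575t) = 88000·e^(0.144t)
146000/88000 = e^((0.144 − 0.0575)t) → ln(1.65909) = 0.0865·t
t = 0.50627 / 0.0865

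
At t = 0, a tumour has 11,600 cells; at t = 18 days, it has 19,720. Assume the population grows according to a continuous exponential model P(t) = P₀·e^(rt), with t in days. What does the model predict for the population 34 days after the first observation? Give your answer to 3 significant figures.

r = ln(19720/11600) / 18 ≈ 0.029479 per day
P(34) = 11600 · e^(0.029479·34) = 11600 · 2.72454 ≈ 31604.61

≈ 31,600 cells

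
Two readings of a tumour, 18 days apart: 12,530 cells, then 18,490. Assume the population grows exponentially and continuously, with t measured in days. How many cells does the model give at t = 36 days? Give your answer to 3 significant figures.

≈ 27,300 cells

r = ln(18490/12530) / 18 ≈ 0.021617 per day
P(36) = 12530 · e^(0.021617·36) = 12530 · 2.17757 ≈ 27284.92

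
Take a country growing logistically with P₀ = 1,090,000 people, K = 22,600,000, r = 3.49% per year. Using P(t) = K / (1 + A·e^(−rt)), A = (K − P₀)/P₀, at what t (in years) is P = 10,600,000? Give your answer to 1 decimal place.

t ≈ 81.9 years

A = (22600000 − 1090000)/1090000 = 19.73394
10600000 = 22600000/(1 + 19.73394·e^(−0.0349t)) → 1 + 19.73394·e^(−0.0349t) = 2.13208
e^(−0.0349t) = 0.057367 → t = ln(17.43165)/0.0349 = 2.85829/0.0349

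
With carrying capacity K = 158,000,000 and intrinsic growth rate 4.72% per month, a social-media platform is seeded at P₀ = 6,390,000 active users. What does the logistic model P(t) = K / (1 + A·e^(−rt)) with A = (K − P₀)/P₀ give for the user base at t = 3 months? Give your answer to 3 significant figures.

≈ 7,320,000 active users

A = (158000000 − 6390000)/6390000 = 23.72613
P(3) = 158000000 / (1 + 23.72613·e^(−0.0472·3)) = 158000000 / (1 + 23.72613·0.867968)
= 158000000 / 21.59353 ≈ 7317005.02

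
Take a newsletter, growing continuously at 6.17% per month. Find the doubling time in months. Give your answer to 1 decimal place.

doubling time ≈ 11.2 months

doubling time = ln(2) / |r| = 0.69315 / 0.0617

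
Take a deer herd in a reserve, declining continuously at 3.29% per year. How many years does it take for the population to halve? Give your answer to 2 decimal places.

half-life ≈ 21.07 years

half-life = ln(2) / |r| = 0.69315 / 0.0329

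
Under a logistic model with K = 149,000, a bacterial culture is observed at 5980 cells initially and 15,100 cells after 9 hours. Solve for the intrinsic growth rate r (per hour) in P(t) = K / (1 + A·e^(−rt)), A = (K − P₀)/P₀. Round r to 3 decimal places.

A = (149000 − 5980)/5980 = 23.91639
15100 = 149000/(1 + 23.91639·e^(−r·9)) → e^(−9r) = (9.86755 − 1)/23.91639 = 0.370773
r = −ln(0.370773)/9 = 0.99217/9

r ≈ 0.110 per hour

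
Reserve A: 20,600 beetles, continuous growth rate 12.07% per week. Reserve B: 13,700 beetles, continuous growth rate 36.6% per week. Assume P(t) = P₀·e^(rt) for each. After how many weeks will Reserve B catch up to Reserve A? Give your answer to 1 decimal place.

20600·e^(0.1207t) = 13700·e^(0.366t)
20600/13700 = e^((0.366 − 0.1207)t) → ln(1.50365) = 0.2453·t
t = 0.4079 / 0.2453

t ≈ 1.7 weeks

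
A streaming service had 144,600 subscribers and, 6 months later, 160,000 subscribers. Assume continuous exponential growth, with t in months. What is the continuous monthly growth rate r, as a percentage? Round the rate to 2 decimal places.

r ≈ 1.69% per month

160000 = 144600 · e^(r·6)
e^(6r) = 160000/144600 = 1.1065
r = ln(1.1065) / 6 = 0.1012 / 6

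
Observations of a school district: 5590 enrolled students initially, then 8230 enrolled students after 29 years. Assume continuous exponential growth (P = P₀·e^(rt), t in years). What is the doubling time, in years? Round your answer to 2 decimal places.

r = ln(8230/5590) / 29 = ln(1.47227) / 29 ≈ 0.013338 per year
doubling time = ln 2 / |r| = 0.69315 / 0.013338

doubling time ≈ 51.97 years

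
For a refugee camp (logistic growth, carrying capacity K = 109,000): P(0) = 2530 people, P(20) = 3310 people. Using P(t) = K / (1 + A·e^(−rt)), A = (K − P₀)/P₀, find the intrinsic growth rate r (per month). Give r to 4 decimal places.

A = (109000 − 2530)/2530 = 42.083
3310 = 109000/(1 + 42.083·e^(−r·20)) → e^(−20r) = (32.93051 − 1)/42.083 = 0.758751
r = −ln(0.758751)/20 = 0.27608/20

r ≈ 0.0138 per month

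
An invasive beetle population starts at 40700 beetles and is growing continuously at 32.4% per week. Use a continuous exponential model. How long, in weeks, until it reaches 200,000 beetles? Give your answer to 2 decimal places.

200000 = 40700 · e^(0.324·t)
t = ln(200000/40700) / 0.324 = ln(4.914) / 0.324 = 1.59209 / 0.324

t ≈ 4.91 weeks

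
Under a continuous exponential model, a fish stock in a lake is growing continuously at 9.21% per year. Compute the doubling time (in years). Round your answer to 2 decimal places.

doubling time ≈ 7.53 years

doubling time = ln(2) / |r| = 0.69315 / 0.0921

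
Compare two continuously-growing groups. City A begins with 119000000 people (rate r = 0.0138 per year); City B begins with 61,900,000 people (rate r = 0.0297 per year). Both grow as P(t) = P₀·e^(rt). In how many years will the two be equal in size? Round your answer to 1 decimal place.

t ≈ 41.1 years

119000000·e^(0.0138t) = 61900000·e^(0.0297t)
119000000/61900000 = e^((0.0297 − 0.0138)t) → ln(1.92246) = 0.0159·t
t = 0.6536 / 0.0159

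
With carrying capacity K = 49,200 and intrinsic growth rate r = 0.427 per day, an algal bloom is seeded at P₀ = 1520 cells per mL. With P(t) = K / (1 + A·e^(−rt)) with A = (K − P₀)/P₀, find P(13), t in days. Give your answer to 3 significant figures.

≈ 43,900 cells per mL

A = (49200 − 1520)/1520 = 31.36842
P(13) = 49200 / (1 + 31.36842·e^(−0.427·13)) = 49200 / (1 + 31.36842·0.003884)
= 49200 / 1.12182 ≈ 43857.24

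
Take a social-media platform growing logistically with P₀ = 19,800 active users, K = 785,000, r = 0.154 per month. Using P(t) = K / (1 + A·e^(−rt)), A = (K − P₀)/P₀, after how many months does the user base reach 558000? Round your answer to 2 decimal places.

A = (785000 − 19800)/19800 = 38.64646
558000 = 785000/(1 + 38.64646·e^(−0.154t)) → 1 + 38.64646·e^(−0.154t) = 1.40681
e^(−0.154t) = 0.010526 → t = ln(94.9988)/0.154 = 4.55386/0.154

t ≈ 29.57 months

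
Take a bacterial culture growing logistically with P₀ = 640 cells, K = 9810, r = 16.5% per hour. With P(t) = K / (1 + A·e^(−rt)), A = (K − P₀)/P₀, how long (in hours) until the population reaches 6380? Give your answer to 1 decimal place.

A = (9810 − 640)/640 = 14.32812
6380 = 9810/(1 + 14.32812·e^(−0.165t)) → 1 + 14.32812·e^(−0.165t) = 1.53762
e^(−0.165t) = 0.037522 → t = ln(26.65115)/0.165 = 3.28283/0.165

t ≈ 19.9 hours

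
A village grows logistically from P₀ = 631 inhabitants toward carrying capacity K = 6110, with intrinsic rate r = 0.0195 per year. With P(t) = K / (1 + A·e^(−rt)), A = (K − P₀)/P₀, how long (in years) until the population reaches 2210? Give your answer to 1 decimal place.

t ≈ 81.7 years

A = (6110 − 631)/631 = 8.68304
2210 = 6110/(1 + 8.68304·e^(−0.0195t)) → 1 + 8.68304·e^(−0.0195t) = 2.76471
e^(−0.0195t) = 0.203236 → t = ln(4.92039)/0.0195 = 1.59339/0.0195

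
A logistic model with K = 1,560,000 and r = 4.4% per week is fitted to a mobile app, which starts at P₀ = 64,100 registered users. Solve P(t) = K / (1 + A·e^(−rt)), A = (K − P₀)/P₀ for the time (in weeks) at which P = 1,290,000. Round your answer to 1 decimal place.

t ≈ 107.1 weeks

A = (1560000 − 64100)/64100 = 23.33697
1290000 = 1560000/(1 + 23.33697·e^(−0.044t)) → 1 + 23.33697·e^(−0.044t) = 1.2093
e^(−0.044t) = 0.008969 → t = ln(111.49887)/0.044 = 4.71401/0.044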